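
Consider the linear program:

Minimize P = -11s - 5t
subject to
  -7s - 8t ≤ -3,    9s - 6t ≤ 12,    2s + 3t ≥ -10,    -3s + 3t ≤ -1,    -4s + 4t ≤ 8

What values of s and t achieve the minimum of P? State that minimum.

s = 10/3, t = 3, minimum P = -155/3

Vertices and P = -11s - 5t:
  (1, -1/2) → P = -17/2
  (17/45, 2/45) → P = -197/45
  (10/3, 3) → P = -155/3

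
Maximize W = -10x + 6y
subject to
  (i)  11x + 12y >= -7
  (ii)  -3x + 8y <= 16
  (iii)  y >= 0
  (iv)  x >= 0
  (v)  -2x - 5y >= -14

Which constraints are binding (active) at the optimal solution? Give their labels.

Vertices and W = -10x + 6y:
  (0, 2) → W = 12
  (32/31, 74/31) → W = 4
  (0, 0) → W = 0
  (7, 0) → W = -70

The maximum is at (0, 2). Substituting into each constraint, equality holds for (ii) and (iv); the remaining constraints have slack.

(ii) and (iv)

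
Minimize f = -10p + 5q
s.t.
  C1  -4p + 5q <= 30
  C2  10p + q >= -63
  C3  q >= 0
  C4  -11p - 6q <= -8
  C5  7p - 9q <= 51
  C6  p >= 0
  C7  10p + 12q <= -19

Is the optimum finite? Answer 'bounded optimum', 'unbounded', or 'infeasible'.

infeasible

The boundaries -4p + 5q = 30 and p = 0 meet at (0, 6), but that point violates 10p + 12q ≤ -19. Every candidate vertex is excluded by some other constraint, so the feasible region is empty.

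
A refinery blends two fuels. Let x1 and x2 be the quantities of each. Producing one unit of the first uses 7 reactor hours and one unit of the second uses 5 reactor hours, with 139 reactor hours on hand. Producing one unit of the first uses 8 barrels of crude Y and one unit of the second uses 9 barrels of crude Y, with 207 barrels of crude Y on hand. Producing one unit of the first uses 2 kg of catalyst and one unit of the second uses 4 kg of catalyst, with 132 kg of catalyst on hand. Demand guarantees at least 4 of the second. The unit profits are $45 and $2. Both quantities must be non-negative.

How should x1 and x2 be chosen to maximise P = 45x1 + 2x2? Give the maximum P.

Corner points and P = 45x1 + 2x2:
  (0, 23) → P = 46
  (0, 4) → P = 8
  (216/23, 337/23) → P = 10394/23
  (17, 4) → P = 773

The binding constraints are 7x1 + 5x2 = 139 and x2 = 4.
Solving simultaneously gives x1 = 17, x2 = 4.

x1 = 17, x2 = 4, maximum P = 773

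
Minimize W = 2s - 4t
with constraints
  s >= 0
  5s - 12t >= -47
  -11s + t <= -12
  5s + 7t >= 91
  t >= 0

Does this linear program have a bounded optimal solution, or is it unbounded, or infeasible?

bounded optimum

Feasible corners and W = 2s - 4t:
  (763/95, 138/19) → W = -1234/95
  (91/5, 0) → W = 182/5
The feasible region has finitely many vertices and no improving ray; the minimum is -1234/95 at (763/95, 138/19).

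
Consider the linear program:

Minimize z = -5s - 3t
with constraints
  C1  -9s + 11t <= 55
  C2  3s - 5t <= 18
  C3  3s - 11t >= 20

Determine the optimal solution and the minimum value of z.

Corner points and z = -5s - 3t:
  (-473/12, -109/4) → z = 1673/6
  (-25/2, -115/22) → z = 860/11
  (49/9, -1/3) → z = -236/9

The binding constraints are 3s - 5t = 18 and 3s - 11t = 20.
Solving simultaneously gives s = 49/9, t = -1/3.

s = 49/9, t = -1/3, minimum z = -236/9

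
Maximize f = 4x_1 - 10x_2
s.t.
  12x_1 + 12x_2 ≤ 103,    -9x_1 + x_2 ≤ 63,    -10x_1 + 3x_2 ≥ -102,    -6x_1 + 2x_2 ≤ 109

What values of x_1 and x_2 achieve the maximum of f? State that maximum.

x_1 = -291/17, x_2 = -1548/17, maximum f = 14316/17

Feasible corners and f = 4x_1 - 10x_2:
  (-653/120, 561/40) → f = -9721/60
  (511/52, -97/78) → f = 2018/39
  (-291/17, -1548/17) → f = 14316/17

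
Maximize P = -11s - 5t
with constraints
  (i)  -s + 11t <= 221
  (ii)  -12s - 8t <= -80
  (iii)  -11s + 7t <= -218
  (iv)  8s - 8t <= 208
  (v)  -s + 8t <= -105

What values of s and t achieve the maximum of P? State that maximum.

The binding constraints are -12s - 8t = -80 and -s + 8t = -105.
Solving simultaneously gives s = 185/13, t = -295/26.

s = 185/13, t = -295/26, maximum P = -2595/26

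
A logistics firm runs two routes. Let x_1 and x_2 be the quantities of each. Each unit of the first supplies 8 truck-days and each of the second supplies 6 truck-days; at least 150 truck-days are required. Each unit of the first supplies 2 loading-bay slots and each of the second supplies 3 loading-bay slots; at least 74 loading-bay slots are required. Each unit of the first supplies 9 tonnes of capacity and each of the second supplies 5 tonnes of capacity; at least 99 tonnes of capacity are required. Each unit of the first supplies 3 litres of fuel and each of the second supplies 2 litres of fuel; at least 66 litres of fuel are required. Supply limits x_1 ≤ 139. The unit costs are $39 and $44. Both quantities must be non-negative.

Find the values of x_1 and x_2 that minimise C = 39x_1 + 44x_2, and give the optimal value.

Extreme points and C = 39x_1 + 44x_2:
  (0, 33) → C = 1452
  (37, 0) → C = 1443
  (139, 0) → C = 5421
  (10, 18) → C = 1182
The feasible region is unbounded (it extends along (0, 1)), but C strictly increases along every unbounded feasible direction, so there is no improving ray and the minimum is attained at a vertex.

x_1 = 10, x_2 = 18, minimum C = 1182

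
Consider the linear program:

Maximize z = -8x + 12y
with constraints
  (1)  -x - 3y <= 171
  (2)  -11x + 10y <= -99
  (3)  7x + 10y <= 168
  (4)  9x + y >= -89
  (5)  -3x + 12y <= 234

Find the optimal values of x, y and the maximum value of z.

x = 89/6, y = 77/12, maximum z = -125/3

Feasible corners and z = -8x + 12y:
  (2214/11, -1365/11) → z = -34092/11
  (-48/13, -725/13) → z = -8316/13
  (89/6, 77/12) → z = -125/3
  (-791/101, -1870/101) → z = -16112/101

The binding constraints are -11x + 10y = -99 and 7x + 10y = 168.
Solving simultaneously gives x = 89/6, y = 77/12.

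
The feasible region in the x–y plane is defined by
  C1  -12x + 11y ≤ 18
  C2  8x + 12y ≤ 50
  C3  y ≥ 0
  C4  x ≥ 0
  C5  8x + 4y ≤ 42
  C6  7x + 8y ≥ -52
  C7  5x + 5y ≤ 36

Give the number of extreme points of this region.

5

Intersecting each pair of boundary lines and keeping only the points that satisfy every inequality leaves:
  (167/116, 93/29)
  (0, 18/11)
  (19/4, 1)
  (0, 0)
  (21/4, 0)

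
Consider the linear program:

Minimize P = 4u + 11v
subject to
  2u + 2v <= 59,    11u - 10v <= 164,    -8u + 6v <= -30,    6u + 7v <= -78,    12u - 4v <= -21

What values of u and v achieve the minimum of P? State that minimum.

u = -342/7, v = -491/7, minimum P = -967

Feasible corners and P = 4u + 11v:
  (-342/7, -491/7) → P = -967
  (-433/38, -2199/76) → P = -27653/76
  (-123/20, -66/5) → P = -849/5

The optimum lies where 11u - 10v = 164 and -8u + 6v = -30.
Solving simultaneously gives u = -342/7, v = -491/7.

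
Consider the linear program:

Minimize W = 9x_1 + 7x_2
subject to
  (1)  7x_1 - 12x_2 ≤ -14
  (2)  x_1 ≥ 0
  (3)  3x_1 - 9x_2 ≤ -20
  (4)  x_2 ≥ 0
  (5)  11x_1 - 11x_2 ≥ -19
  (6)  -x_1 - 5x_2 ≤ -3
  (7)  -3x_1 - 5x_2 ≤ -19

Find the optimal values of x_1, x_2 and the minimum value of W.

x_1 = 57/44, x_2 = 133/44, minimum W = 361/11

Feasible corners and W = 9x_1 + 7x_2:
  (38/9, 98/27) → W = 1712/27
  (71/42, 39/14) → W = 243/7
  (57/44, 133/44) → W = 361/11
The feasible region is unbounded (it extends along (12, 7), (1, 1)), but W strictly increases along every unbounded feasible direction, so there is no improving ray and the minimum is attained at a vertex.

The optimum lies where 11x_1 - 11x_2 = -19 and -3x_1 - 5x_2 = -19.
Solving simultaneously gives x_1 = 57/44, x_2 = 133/44.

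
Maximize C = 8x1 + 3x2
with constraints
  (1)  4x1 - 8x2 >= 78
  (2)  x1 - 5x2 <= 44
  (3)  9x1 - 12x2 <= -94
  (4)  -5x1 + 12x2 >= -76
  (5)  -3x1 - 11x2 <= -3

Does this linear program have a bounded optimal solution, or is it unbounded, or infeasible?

The boundaries 4x1 - 8x2 = 78 and -5x1 + 12x2 = -76 meet at (41, 43/4), but that point violates 9x1 - 12x2 ≤ -94. Every candidate vertex is excluded by some other constraint, so the feasible region is empty.

infeasible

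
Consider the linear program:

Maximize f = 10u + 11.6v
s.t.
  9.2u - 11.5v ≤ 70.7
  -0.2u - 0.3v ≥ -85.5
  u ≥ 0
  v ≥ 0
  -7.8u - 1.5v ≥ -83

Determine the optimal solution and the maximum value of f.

u = 0, v = 166/3, maximum f = 9628/15

Feasible corners and f = 10u + 11.6v:
  (707/92, 0) → f = 3535/46
  (21211/2070, 10607/5175) → f = 3266581/25875
  (0, 0) → f = 0
  (0, 166/3) → f = 9628/15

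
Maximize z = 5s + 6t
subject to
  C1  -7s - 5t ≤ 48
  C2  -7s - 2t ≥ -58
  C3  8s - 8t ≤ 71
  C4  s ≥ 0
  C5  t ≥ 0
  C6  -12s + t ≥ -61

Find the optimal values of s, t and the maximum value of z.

Vertices and z = 5s + 6t:
  (0, 29) → z = 174
  (180/31, 269/31) → z = 2514/31
  (0, 0) → z = 0
  (61/12, 0) → z = 305/12

The binding constraints are -7s - 2t = -58 and s = 0.
Solving simultaneously gives s = 0, t = 29.

s = 0, t = 29, maximum z = 174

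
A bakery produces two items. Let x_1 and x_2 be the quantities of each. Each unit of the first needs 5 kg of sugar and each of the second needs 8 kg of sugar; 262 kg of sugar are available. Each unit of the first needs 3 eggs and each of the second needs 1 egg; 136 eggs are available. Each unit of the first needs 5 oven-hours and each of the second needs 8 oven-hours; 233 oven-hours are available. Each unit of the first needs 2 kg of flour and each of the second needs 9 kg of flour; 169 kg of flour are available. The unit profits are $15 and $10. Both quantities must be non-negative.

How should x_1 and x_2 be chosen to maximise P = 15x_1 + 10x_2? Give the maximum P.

x_1 = 45, x_2 = 1, maximum P = 685

Vertices and P = 15x_1 + 10x_2:
  (0, 0) → P = 0
  (0, 169/9) → P = 1690/9
  (136/3, 0) → P = 680
  (45, 1) → P = 685
  (745/29, 379/29) → P = 14965/29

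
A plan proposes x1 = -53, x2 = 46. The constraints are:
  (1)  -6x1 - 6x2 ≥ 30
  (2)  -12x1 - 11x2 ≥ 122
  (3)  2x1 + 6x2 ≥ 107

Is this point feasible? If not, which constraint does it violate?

feasible

(1): 42 ≥ 30 ✓
(2): 130 ≥ 122 ✓
(3): 170 ≥ 107 ✓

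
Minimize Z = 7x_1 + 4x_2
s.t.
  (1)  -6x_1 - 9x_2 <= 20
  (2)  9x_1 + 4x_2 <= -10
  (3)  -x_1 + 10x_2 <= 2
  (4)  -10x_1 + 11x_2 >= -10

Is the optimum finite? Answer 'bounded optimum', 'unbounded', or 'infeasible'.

bounded optimum

Corner points and Z = 7x_1 + 4x_2:
  (-218/69, -8/69) → Z = -1558/69
  (-5/6, -5/3) → Z = -25/2
  (-54/47, 4/47) → Z = -362/47
  (-70/139, -190/139) → Z = -1250/139
The feasible region has finitely many vertices and no improving ray; the minimum is -1558/69 at (-218/69, -8/69).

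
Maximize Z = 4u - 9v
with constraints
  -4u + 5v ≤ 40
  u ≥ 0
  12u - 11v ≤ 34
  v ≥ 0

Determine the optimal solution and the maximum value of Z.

Corner points and Z = 4u - 9v:
  (0, 8) → Z = -72
  (305/8, 77/2) → Z = -194
  (0, 0) → Z = 0
  (17/6, 0) → Z = 34/3

u = 17/6, v = 0, maximum Z = 34/3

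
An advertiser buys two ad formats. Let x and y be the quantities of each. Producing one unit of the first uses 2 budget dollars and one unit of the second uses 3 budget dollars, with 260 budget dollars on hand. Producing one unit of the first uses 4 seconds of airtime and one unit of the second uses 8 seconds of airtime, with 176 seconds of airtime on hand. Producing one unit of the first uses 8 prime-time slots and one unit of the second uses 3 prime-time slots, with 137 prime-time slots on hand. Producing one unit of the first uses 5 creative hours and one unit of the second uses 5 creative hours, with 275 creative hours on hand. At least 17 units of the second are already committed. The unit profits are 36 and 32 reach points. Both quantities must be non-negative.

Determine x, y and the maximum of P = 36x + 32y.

Extreme points and P = 36x + 32y:
  (0, 22) → P = 704
  (0, 17) → P = 544
  (10, 17) → P = 904

x = 10, y = 17, maximum P = 904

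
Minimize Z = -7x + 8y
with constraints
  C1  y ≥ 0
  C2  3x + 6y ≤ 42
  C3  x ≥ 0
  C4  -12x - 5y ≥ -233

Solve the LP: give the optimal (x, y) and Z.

x = 14, y = 0, minimum Z = -98

Corner points and Z = -7x + 8y:
  (14, 0) → Z = -98
  (0, 0) → Z = 0
  (0, 7) → Z = 56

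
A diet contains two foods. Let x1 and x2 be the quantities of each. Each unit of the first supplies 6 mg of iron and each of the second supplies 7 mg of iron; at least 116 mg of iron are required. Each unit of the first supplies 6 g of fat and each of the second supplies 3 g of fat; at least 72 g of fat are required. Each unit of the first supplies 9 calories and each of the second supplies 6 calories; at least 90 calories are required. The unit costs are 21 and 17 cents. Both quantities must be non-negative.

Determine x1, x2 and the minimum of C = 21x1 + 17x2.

Vertices and C = 21x1 + 17x2:
  (0, 24) → C = 408
  (58/3, 0) → C = 406
  (13/2, 11) → C = 647/2
The feasible region is unbounded (it extends along (0, 1), (1, 0)), but C strictly increases along every unbounded feasible direction, so there is no improving ray and the minimum is attained at a vertex.

x1 = 13/2, x2 = 11, minimum C = 647/2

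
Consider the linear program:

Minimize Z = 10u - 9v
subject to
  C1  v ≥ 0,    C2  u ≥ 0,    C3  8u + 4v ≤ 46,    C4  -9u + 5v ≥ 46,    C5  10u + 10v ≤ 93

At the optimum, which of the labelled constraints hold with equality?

C2 and C5

Corner points and Z = 10u - 9v:
  (0, 46/5) → Z = -414/5
  (0, 93/10) → Z = -837/10
  (1/28, 1297/140) → Z = -11623/140

The minimum is at (0, 93/10). Substituting into each constraint, equality holds for C2 and C5; the remaining constraints have slack.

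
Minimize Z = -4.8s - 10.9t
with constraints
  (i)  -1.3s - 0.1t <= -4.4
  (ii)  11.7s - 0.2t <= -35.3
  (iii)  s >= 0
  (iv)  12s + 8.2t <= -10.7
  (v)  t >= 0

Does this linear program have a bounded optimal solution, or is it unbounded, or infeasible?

The boundaries 11.7s - 0.2t = -35.3 and s = 0 meet at (0, 176.5), but that point violates 12s + 8.2t ≤ -10.7. Every candidate vertex is excluded by some other constraint, so the feasible region is empty.

infeasible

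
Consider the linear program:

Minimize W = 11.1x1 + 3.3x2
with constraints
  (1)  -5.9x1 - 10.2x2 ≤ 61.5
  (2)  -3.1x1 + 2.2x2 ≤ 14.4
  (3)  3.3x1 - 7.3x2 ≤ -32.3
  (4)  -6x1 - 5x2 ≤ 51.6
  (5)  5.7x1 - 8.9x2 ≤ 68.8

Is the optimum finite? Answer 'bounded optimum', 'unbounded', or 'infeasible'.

bounded optimum

Feasible corners and W = 11.1x1 + 3.3x2:
  (-3406/1537, 5261/1537) → W = -204453/15370
  (78971/1224, 13705/408) → W = 210887/255
The feasible region has finitely many vertices and no improving ray; the minimum is -204453/15370 at (-3406/1537, 5261/1537).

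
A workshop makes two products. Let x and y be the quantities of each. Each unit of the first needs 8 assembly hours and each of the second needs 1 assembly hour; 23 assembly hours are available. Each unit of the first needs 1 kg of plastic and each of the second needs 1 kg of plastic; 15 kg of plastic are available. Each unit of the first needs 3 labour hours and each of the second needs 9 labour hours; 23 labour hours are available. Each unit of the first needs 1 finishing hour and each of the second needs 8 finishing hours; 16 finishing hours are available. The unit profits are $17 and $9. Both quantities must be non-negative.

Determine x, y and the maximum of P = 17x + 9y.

Corner points and P = 17x + 9y:
  (0, 0) → P = 0
  (0, 2) → P = 18
  (23/8, 0) → P = 391/8
  (8/3, 5/3) → P = 181/3

At the optimal vertex, 8x + y = 23 and 3x + 9y = 23.
Solving simultaneously gives x = 8/3, y = 5/3.

x = 8/3, y = 5/3, maximum P = 181/3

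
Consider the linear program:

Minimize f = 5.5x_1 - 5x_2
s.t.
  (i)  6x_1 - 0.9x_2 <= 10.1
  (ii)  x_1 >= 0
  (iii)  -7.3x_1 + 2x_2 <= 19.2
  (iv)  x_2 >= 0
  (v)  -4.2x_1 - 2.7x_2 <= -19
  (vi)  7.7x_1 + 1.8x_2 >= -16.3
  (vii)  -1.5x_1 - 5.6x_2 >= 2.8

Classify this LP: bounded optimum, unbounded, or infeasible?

infeasible

The boundaries 6x_1 - 0.9x_2 = 10.1 and -7.3x_1 + 2x_2 = 19.2 meet at (3748/543, 18893/543), but that point violates -1.5x_1 - 5.6x_2 ≥ 2.8. Every candidate vertex is excluded by some other constraint, so the feasible region is empty.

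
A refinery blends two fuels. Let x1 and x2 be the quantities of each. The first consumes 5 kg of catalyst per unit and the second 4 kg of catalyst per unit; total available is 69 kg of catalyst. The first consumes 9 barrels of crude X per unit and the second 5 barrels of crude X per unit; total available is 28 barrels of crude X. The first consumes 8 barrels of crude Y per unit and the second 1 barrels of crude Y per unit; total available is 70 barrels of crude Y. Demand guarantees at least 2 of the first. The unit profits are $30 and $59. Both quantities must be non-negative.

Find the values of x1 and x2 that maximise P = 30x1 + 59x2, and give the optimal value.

Corner points and P = 30x1 + 59x2:
  (28/9, 0) → P = 280/3
  (2, 0) → P = 60
  (2, 2) → P = 178

x1 = 2, x2 = 2, maximum P = 178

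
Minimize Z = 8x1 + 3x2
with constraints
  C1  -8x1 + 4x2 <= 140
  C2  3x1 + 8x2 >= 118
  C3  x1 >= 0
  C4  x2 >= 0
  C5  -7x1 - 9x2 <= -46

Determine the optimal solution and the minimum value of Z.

Extreme points and Z = 8x1 + 3x2:
  (0, 35) → Z = 105
  (0, 59/4) → Z = 177/4
  (118/3, 0) → Z = 944/3
The feasible region is unbounded (it extends along (1, 2), (1, 0)), but Z strictly increases along every unbounded feasible direction, so there is no improving ray and the minimum is attained at a vertex.

The binding constraints are 3x1 + 8x2 = 118 and x1 = 0.
Solving simultaneously gives x1 = 0, x2 = 59/4.

x1 = 0, x2 = 59/4, minimum Z = 177/4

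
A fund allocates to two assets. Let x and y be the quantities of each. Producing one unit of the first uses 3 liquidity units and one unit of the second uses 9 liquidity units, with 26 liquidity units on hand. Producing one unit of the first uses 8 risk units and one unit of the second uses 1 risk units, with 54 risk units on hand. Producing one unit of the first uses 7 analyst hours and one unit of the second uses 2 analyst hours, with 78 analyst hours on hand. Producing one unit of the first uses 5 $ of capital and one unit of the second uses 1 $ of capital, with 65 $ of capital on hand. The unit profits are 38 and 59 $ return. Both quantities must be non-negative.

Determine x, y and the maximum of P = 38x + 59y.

x = 20/3, y = 2/3, maximum P = 878/3

The optimum lies where 3x + 9y = 26 and 8x + y = 54.
Solving simultaneously gives x = 20/3, y = 2/3.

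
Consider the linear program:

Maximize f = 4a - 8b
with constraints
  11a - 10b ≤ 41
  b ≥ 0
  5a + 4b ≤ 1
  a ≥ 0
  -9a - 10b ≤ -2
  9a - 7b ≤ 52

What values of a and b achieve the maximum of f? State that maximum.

a = 1/7, b = 1/14, maximum f = 0

Corner points and f = 4a - 8b:
  (0, 1/4) → f = -2
  (1/7, 1/14) → f = 0
  (0, 1/5) → f = -8/5

The binding constraints are 5a + 4b = 1 and -9a - 10b = -2.
Solving simultaneously gives a = 1/7, b = 1/14.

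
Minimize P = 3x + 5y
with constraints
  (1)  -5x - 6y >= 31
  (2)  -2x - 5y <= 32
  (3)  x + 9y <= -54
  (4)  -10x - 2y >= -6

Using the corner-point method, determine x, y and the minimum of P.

Corner points and P = 3x + 5y:
  (15/13, -239/39) → P = -1060/39
  (49/25, -34/5) → P = -703/25
  (-18/13, -76/13) → P = -434/13
  (47/23, -166/23) → P = -689/23

The binding constraints are -2x - 5y = 32 and x + 9y = -54.
Solving simultaneously gives x = -18/13, y = -76/13.

x = -18/13, y = -76/13, minimum P = -434/13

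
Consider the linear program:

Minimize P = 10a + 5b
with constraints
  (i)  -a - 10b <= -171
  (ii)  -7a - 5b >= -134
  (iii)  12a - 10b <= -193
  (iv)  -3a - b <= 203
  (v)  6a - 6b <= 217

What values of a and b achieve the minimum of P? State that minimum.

a = -2201/29, b = 716/29, minimum P = -18430/29

Extreme points and P = 10a + 5b:
  (-22/13, 449/26) → P = 1805/26
  (-2201/29, 716/29) → P = -18430/29
  (75/26, 2959/130) → P = 3709/26
  (-1149/8, 1823/8) → P = -2375/8

The optimum lies where -a - 10b = -171 and -3a - b = 203.
Solving simultaneously gives a = -2201/29, b = 716/29.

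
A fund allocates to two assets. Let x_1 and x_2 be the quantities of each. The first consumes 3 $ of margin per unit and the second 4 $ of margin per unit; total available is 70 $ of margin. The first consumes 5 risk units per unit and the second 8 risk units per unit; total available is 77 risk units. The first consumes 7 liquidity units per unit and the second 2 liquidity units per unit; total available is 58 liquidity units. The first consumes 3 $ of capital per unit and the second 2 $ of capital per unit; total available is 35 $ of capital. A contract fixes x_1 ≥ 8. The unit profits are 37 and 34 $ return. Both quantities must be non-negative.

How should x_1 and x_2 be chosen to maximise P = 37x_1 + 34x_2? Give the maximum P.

x_1 = 8, x_2 = 1, maximum P = 330

Extreme points and P = 37x_1 + 34x_2:
  (58/7, 0) → P = 2146/7
  (8, 0) → P = 296
  (8, 1) → P = 330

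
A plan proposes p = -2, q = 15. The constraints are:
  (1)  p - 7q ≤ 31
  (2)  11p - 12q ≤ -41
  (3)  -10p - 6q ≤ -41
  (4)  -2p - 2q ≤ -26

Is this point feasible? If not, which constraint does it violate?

(1): -107 ≤ 31 ✓
(2): -202 ≤ -41 ✓
(3): -70 ≤ -41 ✓
(4): -26 ≤ -26 ✓

feasible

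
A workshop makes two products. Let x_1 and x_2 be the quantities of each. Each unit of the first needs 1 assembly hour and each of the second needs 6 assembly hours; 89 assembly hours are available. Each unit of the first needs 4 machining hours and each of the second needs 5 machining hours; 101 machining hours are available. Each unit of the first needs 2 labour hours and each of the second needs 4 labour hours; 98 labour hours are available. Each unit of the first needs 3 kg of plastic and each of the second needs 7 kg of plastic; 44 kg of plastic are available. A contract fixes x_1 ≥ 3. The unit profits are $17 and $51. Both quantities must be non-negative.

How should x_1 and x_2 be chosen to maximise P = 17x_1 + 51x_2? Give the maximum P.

x_1 = 3, x_2 = 5, maximum P = 306

Extreme points and P = 17x_1 + 51x_2:
  (44/3, 0) → P = 748/3
  (3, 0) → P = 51
  (3, 5) → P = 306

The binding constraints are 3x_1 + 7x_2 = 44 and x_1 = 3.
Solving simultaneously gives x_1 = 3, x_2 = 5.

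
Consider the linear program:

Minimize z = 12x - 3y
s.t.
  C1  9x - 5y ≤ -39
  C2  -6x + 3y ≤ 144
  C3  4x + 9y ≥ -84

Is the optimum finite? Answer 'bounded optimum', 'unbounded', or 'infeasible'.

bounded optimum

Vertices and z = 12x - 3y:
  (-771/101, -600/101) → z = -7452/101
  (-258/11, 12/11) → z = -3132/11
The feasible region has finitely many vertices and no improving ray; the minimum is -3132/11 at (-258/11, 12/11).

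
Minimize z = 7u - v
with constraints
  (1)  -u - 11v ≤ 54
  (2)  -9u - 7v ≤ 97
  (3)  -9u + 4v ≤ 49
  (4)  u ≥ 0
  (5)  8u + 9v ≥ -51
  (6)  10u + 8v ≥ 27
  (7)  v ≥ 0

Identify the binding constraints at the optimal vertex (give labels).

Corner points and z = 7u - v:
  (0, 49/4) → z = -49/4
  (0, 27/8) → z = -27/8
  (27/10, 0) → z = 189/10
The feasible region is unbounded (it extends along (4, 9), (1, 0)), but z strictly increases along every unbounded feasible direction, so there is no improving ray and the minimum is attained at a vertex.

The minimum is at (0, 49/4). Substituting into each constraint, equality holds for (3) and (4); the remaining constraints have slack.

(3) and (4)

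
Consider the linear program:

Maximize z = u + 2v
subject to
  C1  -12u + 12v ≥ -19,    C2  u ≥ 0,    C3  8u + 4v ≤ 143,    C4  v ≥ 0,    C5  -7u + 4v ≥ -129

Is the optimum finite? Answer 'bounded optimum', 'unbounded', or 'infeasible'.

Feasible corners and z = u + 2v:
  (112/9, 391/36) → z = 205/6
  (19/12, 0) → z = 19/12
  (0, 143/4) → z = 143/2
  (0, 0) → z = 0
The feasible region has finitely many vertices and no improving ray; the maximum is 143/2 at (0, 143/4).

bounded optimum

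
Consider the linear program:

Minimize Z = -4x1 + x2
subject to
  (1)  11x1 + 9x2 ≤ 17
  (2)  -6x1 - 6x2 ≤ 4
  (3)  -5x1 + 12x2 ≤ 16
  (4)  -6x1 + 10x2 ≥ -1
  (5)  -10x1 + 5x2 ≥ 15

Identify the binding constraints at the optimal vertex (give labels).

Feasible corners and Z = -4x1 + x2:
  (-24/17, 38/51) → Z = 326/51
  (-11/9, 5/9) → Z = 49/9
  (-20/19, 17/19) → Z = 97/19

The minimum is at (-20/19, 17/19). Substituting into each constraint, equality holds for (3) and (5); the remaining constraints have slack.

(3) and (5)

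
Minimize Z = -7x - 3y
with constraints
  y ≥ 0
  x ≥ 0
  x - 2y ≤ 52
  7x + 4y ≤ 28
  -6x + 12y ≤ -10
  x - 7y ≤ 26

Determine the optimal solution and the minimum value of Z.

The optimum lies where y = 0 and 7x + 4y = 28.
Solving simultaneously gives x = 4, y = 0.

x = 4, y = 0, minimum Z = -28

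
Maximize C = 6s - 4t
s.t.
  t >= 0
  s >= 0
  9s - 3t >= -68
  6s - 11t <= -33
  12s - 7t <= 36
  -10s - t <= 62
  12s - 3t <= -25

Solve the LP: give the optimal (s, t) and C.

s = 0, t = 25/3, maximum C = -100/3

Vertices and C = 6s - 4t:
  (0, 68/3) → C = -272/3
  (0, 25/3) → C = -100/3
  (43/3, 197/3) → C = -530/3

The binding constraints are s = 0 and 12s - 3t = -25.
Solving simultaneously gives s = 0, t = 25/3.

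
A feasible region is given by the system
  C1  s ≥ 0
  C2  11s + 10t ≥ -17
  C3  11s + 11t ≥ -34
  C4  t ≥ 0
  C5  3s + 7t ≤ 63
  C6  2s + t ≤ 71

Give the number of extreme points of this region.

The feasible vertices (each the meet of two boundaries and inside every other half-plane) are:
  (0, 0)
  (0, 9)
  (21, 0)

3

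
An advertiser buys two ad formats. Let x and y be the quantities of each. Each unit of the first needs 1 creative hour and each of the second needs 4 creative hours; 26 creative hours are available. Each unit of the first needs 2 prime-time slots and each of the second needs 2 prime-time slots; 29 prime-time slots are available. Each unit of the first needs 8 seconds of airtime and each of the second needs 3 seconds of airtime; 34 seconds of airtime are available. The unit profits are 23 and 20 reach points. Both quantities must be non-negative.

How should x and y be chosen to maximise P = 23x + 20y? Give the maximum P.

Extreme points and P = 23x + 20y:
  (0, 0) → P = 0
  (0, 13/2) → P = 130
  (17/4, 0) → P = 391/4
  (2, 6) → P = 166

The optimum lies where x + 4y = 26 and 8x + 3y = 34.
Solving simultaneously gives x = 2, y = 6.

x = 2, y = 6, maximum P = 166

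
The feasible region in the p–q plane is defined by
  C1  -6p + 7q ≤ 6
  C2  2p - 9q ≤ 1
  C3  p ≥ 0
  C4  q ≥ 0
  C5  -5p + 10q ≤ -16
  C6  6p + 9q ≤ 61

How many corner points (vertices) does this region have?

Pairwise boundary intersections that survive every other constraint:
  (134/25, 27/25)
  (31/4, 29/18)
  (754/105, 209/105)

3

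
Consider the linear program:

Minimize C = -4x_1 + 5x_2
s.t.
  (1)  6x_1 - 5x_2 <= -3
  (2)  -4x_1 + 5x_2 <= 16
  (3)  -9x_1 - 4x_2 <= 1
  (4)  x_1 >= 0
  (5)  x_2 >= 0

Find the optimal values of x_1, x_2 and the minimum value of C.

x_1 = 0, x_2 = 3/5, minimum C = 3

Feasible corners and C = -4x_1 + 5x_2:
  (13/2, 42/5) → C = 16
  (0, 3/5) → C = 3
  (0, 16/5) → C = 16

The optimum lies where 6x_1 - 5x_2 = -3 and x_1 = 0.
Solving simultaneously gives x_1 = 0, x_2 = 3/5.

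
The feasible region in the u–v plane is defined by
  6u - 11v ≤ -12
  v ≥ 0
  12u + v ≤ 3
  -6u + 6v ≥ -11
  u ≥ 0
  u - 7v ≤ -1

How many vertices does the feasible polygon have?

Of the 15 pairwise boundary intersections, those satisfying every inequality are:
  (7/46, 27/23)
  (0, 12/11)
  (0, 3)

3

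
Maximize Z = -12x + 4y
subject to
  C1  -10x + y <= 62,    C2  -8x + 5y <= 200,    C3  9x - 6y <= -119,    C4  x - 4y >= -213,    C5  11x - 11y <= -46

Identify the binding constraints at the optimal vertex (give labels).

C1 and C2

Vertices and Z = -12x + 4y:
  (-55/21, 752/21) → Z = 524/3
  (-253/51, 632/51) → Z = 5564/51
  (265/27, 1504/27) → Z = 2836/27
  (401/15, 899/15) → Z = -1216/15

The maximum is at (-55/21, 752/21). Substituting into each constraint, equality holds for C1 and C2; the remaining constraints have slack.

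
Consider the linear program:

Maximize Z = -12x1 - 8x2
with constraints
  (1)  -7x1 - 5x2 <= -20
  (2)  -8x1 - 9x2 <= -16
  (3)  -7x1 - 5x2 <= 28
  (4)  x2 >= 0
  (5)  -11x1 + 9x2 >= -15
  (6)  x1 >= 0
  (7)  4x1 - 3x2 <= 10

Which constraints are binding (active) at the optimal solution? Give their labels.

(1) and (6)

Corner points and Z = -12x1 - 8x2:
  (255/118, 115/118) → Z = -1990/59
  (0, 4) → Z = -32
  (15, 50/3) → Z = -940/3
The feasible region is unbounded (it extends along (0, 1), (3, 4)), but Z strictly decreases along every unbounded feasible direction, so there is no improving ray and the maximum is attained at a vertex.

The maximum is at (0, 4). Substituting into each constraint, equality holds for (1) and (6); the remaining constraints have slack.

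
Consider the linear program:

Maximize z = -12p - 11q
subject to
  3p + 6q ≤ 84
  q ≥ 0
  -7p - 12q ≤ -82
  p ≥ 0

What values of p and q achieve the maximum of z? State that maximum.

p = 0, q = 41/6, maximum z = -451/6

The binding constraints are -7p - 12q = -82 and p = 0.
Solving simultaneously gives p = 0, q = 41/6.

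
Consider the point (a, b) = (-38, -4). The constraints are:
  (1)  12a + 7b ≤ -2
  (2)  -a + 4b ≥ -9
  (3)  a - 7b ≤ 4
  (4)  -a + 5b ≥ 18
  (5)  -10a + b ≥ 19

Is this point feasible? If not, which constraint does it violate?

(1): -484 ≤ -2 ✓
(2): 22 ≥ -9 ✓
(3): -10 ≤ 4 ✓
(4): 18 ≥ 18 ✓
(5): 376 ≥ 19 ✓

feasible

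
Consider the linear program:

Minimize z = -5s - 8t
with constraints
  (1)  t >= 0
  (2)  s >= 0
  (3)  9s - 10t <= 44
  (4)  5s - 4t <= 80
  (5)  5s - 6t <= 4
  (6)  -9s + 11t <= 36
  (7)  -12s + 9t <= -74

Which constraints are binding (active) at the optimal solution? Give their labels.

Vertices and z = -5s - 8t:
  (232/5, 38) → z = -536
  (1024/19, 900/19) → z = -12320/19
  (136/9, 322/27) → z = -4616/27
  (1138/51, 366/17) → z = -14474/51

The minimum is at (1024/19, 900/19). Substituting into each constraint, equality holds for (4) and (6); the remaining constraints have slack.

(4) and (6)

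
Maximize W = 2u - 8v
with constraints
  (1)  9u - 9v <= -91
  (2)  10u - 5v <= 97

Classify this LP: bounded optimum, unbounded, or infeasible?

unbounded

From the feasible point (1328/45, 1783/45), moving in the direction (-9, -9) keeps every constraint satisfied while W increases without bound.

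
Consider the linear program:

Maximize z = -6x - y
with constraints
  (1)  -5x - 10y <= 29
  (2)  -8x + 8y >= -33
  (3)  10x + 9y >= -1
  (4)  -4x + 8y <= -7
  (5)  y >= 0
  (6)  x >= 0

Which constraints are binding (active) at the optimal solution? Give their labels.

(4) and (5)

Vertices and z = -6x - y:
  (13/2, 19/8) → z = -331/8
  (33/8, 0) → z = -99/4
  (7/4, 0) → z = -21/2

The maximum is at (7/4, 0). Substituting into each constraint, equality holds for (4) and (5); the remaining constraints have slack.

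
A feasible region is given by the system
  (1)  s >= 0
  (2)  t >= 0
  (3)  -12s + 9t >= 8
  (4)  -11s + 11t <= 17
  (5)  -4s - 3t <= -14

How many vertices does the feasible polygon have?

3

Pairwise boundary intersections that survive every other constraint:
  (65/33, 116/33)
  (17/12, 25/9)
  (103/77, 222/77)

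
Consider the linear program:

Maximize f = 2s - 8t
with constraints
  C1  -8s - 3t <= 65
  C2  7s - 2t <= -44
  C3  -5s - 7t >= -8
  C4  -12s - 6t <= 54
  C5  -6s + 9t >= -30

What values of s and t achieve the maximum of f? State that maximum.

Extreme points and f = 2s - 8t:
  (-292/59, 276/59) → f = -2792/59
  (-62/11, 25/11) → f = -324/11
  (-71/9, 61/9) → f = -70

s = -62/11, t = 25/11, maximum f = -324/11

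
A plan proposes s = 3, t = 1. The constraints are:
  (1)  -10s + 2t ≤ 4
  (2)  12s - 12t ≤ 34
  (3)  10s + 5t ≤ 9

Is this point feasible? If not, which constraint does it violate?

Constraint (3): 10s + 5t = 35, which is not ≤ 9. All other constraints are satisfied.

not feasible — violates (3)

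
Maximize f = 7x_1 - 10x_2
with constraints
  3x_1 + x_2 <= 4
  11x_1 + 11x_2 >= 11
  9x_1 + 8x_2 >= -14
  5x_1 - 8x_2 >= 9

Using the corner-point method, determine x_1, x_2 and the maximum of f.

x_1 = 3/2, x_2 = -1/2, maximum f = 31/2

Extreme points and f = 7x_1 - 10x_2:
  (3/2, -1/2) → f = 31/2
  (41/29, -7/29) → f = 357/29
  (17/13, -4/13) → f = 159/13

The optimum lies where 3x_1 + x_2 = 4 and 11x_1 + 11x_2 = 11.
Solving simultaneously gives x_1 = 3/2, x_2 = -1/2.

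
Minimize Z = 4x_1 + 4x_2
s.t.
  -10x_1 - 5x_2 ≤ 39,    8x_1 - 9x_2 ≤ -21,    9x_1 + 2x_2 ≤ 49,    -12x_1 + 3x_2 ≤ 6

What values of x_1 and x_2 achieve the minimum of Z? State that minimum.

Corner points and Z = 4x_1 + 4x_2:
  (399/97, 581/97) → Z = 3920/97
  (3/28, 17/7) → Z = 71/7
  (45/17, 214/17) → Z = 1036/17

At the optimal vertex, 8x_1 - 9x_2 = -21 and -12x_1 + 3x_2 = 6.
Solving simultaneously gives x_1 = 3/28, x_2 = 17/7.

x_1 = 3/28, x_2 = 17/7, minimum Z = 71/7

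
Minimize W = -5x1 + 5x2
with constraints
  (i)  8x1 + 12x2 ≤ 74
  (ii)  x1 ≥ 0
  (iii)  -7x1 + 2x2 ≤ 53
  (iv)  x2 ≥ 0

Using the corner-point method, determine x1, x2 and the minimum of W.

At the optimal vertex, 8x1 + 12x2 = 74 and x2 = 0.
Solving simultaneously gives x1 = 37/4, x2 = 0.

x1 = 37/4, x2 = 0, minimum W = -185/4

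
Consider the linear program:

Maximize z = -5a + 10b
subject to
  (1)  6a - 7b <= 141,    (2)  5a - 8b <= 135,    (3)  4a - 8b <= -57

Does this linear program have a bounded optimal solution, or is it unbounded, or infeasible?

unbounded

From the feasible point (1527/20, 453/10), moving in the direction (7, 6) keeps every constraint satisfied while z increases without bound.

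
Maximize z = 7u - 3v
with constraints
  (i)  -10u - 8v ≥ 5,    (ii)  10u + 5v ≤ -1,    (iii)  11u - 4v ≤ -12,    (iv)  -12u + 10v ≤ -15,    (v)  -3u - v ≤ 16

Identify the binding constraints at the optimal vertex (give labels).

Corner points and z = 7u - 3v:
  (-90/31, -309/62) → z = -333/62
  (-76/23, -140/23) → z = -112/23
  (-145/42, -79/14) → z = -152/21

The maximum is at (-76/23, -140/23). Substituting into each constraint, equality holds for (iii) and (v); the remaining constraints have slack.

(iii) and (v)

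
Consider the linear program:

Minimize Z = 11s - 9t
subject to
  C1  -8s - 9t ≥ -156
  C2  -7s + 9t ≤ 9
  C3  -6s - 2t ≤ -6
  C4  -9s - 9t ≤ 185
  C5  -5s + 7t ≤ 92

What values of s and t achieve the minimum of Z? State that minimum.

s = 9/17, t = 24/17, minimum Z = -117/17

Feasible corners and Z = 11s - 9t:
  (49/5, 388/45) → Z = 151/5
  (9/17, 24/17) → Z = -117/17
  (106/9, -97/3) → Z = 3785/9
The feasible region is unbounded (it extends along (9, -8), (1, -1)), but Z strictly increases along every unbounded feasible direction, so there is no improving ray and the minimum is attained at a vertex.

The binding constraints are -7s + 9t = 9 and -6s - 2t = -6.
Solving simultaneously gives s = 9/17, t = 24/17.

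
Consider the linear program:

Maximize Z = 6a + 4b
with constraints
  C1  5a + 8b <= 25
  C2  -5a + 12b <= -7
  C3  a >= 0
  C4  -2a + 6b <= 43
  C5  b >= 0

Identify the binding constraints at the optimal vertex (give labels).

C1 and C5

Vertices and Z = 6a + 4b:
  (89/25, 9/10) → Z = 624/25
  (5, 0) → Z = 30
  (7/5, 0) → Z = 42/5

The maximum is at (5, 0). Substituting into each constraint, equality holds for C1 and C5; the remaining constraints have slack.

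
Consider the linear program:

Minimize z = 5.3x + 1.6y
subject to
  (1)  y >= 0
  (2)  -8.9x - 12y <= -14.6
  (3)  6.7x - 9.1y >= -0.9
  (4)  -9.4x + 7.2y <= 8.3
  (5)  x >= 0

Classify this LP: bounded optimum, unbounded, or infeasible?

bounded optimum

Vertices and z = 5.3x + 1.6y:
  (146/89, 0) → z = 3869/445
  (12206/16139, 10583/16139) → z = 408123/80695
The feasible region has finitely many vertices and no improving ray; the minimum is 408123/80695 at (12206/16139, 10583/16139).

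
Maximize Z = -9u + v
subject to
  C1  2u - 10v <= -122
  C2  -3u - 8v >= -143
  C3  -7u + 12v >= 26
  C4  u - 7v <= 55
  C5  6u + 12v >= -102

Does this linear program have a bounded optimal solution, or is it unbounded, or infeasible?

bounded optimum

Vertices and Z = -9u + v:
  (227/23, 326/23) → Z = -1717/23
  (-207/7, 44/7) → Z = 1907/7
  (-211, 97) → Z = 1996
The feasible region has finitely many vertices and no improving ray; the maximum is 1996 at (-211, 97).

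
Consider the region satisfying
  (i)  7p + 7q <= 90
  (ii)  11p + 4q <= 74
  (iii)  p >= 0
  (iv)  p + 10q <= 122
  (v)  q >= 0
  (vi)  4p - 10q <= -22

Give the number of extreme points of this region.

The feasible vertices (each the meet of two boundaries and inside every other half-plane) are:
  (158/49, 472/49)
  (46/63, 764/63)
  (326/63, 269/63)
  (0, 61/5)
  (0, 11/5)

5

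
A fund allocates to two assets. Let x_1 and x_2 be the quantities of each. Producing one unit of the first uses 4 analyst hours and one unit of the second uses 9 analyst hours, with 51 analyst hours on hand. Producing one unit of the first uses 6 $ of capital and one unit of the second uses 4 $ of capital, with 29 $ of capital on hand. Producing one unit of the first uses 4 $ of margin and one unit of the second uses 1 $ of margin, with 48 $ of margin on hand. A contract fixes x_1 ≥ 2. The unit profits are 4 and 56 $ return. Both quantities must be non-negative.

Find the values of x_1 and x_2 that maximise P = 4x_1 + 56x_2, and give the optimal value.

Vertices and P = 4x_1 + 56x_2:
  (29/6, 0) → P = 58/3
  (2, 0) → P = 8
  (2, 17/4) → P = 246

The binding constraints are 6x_1 + 4x_2 = 29 and x_1 = 2.
Solving simultaneously gives x_1 = 2, x_2 = 17/4.

x_1 = 2, x_2 = 17/4, maximum P = 246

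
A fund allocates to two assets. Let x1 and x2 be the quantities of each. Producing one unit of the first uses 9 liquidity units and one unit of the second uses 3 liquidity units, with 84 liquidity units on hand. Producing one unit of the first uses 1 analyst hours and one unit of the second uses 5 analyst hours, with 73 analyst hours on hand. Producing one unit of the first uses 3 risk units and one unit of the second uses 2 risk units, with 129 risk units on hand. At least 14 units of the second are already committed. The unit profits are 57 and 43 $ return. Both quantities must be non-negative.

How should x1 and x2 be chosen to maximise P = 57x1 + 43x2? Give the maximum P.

x1 = 3, x2 = 14, maximum P = 773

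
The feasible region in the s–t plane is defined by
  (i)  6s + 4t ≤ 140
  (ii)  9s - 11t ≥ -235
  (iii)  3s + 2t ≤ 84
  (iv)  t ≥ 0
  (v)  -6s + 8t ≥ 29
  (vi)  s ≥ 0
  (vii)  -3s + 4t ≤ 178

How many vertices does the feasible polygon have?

Intersecting each pair of boundary lines and keeping only the points that satisfy every inequality leaves:
  (100/17, 445/17)
  (251/18, 169/12)
  (0, 235/11)
  (0, 29/8)

4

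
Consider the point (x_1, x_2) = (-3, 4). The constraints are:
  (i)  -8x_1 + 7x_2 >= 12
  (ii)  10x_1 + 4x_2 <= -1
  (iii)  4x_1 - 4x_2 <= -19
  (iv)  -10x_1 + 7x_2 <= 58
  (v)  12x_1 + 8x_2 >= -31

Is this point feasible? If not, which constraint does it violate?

feasible

(i): 52 ≥ 12 ✓
(ii): -14 ≤ -1 ✓
(iii): -28 ≤ -19 ✓
(iv): 58 ≤ 58 ✓
(v): -4 ≥ -31 ✓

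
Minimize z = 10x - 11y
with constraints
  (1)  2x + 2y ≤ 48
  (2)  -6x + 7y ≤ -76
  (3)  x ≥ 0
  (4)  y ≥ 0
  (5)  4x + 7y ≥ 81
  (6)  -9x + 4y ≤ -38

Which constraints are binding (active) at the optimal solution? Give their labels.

(2) and (5)

Vertices and z = 10x - 11y:
  (244/13, 68/13) → z = 1692/13
  (24, 0) → z = 240
  (157/10, 13/5) → z = 642/5
  (81/4, 0) → z = 405/2

The minimum is at (157/10, 13/5). Substituting into each constraint, equality holds for (2) and (5); the remaining constraints have slack.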